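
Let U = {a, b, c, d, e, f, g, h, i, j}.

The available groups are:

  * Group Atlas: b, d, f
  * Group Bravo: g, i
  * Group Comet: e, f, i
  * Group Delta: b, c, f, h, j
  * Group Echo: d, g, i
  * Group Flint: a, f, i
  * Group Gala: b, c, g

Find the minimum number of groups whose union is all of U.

4

Comet and Delta and Echo and Flint together: Comet ∪ Delta ∪ Echo ∪ Flint = {a, b, c, d, e, f, g, h, i, j} — every item is covered.
No 3 of the 7 groups cover everything (all 35 combinations miss at least one item), so 4 is optimal.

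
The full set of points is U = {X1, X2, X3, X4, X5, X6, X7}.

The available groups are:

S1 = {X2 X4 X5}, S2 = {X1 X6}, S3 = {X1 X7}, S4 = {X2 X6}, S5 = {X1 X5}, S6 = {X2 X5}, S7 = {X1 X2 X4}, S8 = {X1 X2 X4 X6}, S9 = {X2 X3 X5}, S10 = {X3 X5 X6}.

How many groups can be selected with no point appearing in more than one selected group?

2

S2, S9 are pairwise disjoint (S2={X1,X6}; S9={X2,X3,X5}).
Every remaining group overlaps one of these, and no 3 of the listed groups are pairwise disjoint, so 2 is the maximum.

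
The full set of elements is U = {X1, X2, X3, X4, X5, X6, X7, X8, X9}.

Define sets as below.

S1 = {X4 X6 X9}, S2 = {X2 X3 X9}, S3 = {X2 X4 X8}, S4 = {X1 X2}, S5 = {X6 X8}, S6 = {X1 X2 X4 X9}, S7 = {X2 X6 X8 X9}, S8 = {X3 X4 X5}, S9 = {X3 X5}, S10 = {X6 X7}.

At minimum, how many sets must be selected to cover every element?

S3 and S6 and S9 and S10 together: S3 ∪ S6 ∪ S9 ∪ S10 = {X1, X2, X3, X4, X5, X6, X7, X8, X9} — every element is covered.
No 3 of the 10 sets cover everything (all 120 combinations miss at least one element), so 4 is optimal.

4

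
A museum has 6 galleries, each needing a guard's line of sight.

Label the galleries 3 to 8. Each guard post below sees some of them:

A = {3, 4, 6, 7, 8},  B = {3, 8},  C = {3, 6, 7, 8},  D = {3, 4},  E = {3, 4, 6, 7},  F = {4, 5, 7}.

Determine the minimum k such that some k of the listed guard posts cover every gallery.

A and F together: A ∪ F = {3, 4, 5, 6, 7, 8} — every gallery is covered.
No single guard post has all 6 galleries (the largest, A, has 5), so 2 is optimal.

2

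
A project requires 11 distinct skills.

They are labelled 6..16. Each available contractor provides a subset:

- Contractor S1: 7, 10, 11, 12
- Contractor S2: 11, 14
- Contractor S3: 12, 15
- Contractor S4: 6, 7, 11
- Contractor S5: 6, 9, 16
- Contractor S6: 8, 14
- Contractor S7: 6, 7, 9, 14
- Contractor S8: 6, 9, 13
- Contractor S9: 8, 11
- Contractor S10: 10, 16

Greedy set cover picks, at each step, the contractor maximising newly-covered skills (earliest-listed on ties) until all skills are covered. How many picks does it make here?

5

Greedy: pick S1 (covers 4 new) → pick S5 (covers 3 new) → pick S6 (covers 2 new) → pick S3 (covers 1 new) → pick S8 (covers 1 new). Total picks: 5.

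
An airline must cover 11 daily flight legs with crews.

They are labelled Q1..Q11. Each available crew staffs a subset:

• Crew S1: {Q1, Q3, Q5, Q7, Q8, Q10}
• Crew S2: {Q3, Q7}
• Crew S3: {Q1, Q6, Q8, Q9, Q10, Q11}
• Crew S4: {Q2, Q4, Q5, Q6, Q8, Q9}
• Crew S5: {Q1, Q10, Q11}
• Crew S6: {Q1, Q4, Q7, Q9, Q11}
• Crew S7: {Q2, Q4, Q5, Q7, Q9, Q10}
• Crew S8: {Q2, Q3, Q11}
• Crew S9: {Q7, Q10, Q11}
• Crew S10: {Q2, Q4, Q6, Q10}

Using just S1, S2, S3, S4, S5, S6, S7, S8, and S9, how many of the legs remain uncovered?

Union of S1, S2, S3, S4, S5, S6, S7, S8, S9 = {Q1, Q2, Q3, Q4, Q5, Q6, Q7, Q8, Q9, Q10, Q11} — that's every leg, so 0 are uncovered.

0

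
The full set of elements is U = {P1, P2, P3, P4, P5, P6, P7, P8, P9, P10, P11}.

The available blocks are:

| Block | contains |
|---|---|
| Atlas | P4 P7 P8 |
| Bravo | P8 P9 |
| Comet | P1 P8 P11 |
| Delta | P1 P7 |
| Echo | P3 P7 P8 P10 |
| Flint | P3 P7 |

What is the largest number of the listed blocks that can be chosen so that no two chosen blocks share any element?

Bravo, Delta are pairwise disjoint (Bravo={P8,P9}; Delta={P1,P7}).
Every remaining block overlaps one of these, and no 3 of the listed blocks are pairwise disjoint, so 2 is the maximum.

2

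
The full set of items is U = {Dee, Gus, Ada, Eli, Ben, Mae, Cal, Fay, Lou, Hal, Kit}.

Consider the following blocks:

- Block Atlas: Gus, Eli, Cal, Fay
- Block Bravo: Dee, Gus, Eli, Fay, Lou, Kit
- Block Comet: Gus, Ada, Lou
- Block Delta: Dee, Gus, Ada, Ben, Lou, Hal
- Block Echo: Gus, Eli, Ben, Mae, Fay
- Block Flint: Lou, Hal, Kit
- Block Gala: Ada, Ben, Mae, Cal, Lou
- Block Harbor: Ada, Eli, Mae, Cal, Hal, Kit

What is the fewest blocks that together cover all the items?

3

Take {Bravo, Flint, Gala}. Their union is {Dee, Gus, Ada, Eli, Ben, Mae, Cal, Fay, Lou, Hal, Kit}, which is all 11 items.
No 2 of the 8 blocks cover everything (all 28 combinations miss at least one item), so 3 is optimal.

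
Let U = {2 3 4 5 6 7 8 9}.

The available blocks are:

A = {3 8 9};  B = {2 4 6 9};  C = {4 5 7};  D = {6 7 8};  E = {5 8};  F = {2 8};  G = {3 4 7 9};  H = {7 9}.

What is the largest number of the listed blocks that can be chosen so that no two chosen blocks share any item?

2

E, H are pairwise disjoint (E={5,8}; H={7,9}).
Every remaining block overlaps one of these, and no 3 of the listed blocks are pairwise disjoint, so 2 is the maximum.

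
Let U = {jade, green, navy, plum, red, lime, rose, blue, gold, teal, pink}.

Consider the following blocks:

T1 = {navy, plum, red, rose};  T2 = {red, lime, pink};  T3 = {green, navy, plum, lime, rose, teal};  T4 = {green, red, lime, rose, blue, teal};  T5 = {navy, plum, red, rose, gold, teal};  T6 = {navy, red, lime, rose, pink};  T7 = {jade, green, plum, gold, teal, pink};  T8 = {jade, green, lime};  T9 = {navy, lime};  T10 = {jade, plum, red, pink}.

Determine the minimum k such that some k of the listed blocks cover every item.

Take {T4, T5, T7}. Their union is {jade, green, navy, plum, red, lime, rose, blue, gold, teal, pink}, which is all 11 items.
Only T4 contains blue, so T4 is forced; the remaining 5 items need at least 2 more blocks (each remaining block adds at most 4) — so at least 3 blocks are needed, and 3 is optimal.

3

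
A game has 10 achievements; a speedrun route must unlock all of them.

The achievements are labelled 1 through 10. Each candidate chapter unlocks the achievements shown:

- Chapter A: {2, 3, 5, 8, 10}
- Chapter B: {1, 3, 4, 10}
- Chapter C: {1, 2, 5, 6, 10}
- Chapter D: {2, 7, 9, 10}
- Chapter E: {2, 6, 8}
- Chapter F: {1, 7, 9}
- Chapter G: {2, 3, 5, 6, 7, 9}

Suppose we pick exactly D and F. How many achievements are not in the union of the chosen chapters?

Union of D, F = {1, 2, 7, 9, 10}.
Not covered: 3, 4, 5, 6, 8 — 5 achievements.

5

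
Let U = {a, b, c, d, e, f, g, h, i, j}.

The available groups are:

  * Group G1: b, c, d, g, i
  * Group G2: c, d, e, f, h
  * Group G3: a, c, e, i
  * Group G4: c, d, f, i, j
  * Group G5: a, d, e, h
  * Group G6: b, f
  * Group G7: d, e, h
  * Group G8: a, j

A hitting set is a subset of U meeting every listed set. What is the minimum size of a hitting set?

3

The 3 points {b, e, j} hit every group.
The groups G6, G7, G8 are pairwise disjoint, so any hitting set needs a separate point for each — at least 3. Hence 3 is optimal.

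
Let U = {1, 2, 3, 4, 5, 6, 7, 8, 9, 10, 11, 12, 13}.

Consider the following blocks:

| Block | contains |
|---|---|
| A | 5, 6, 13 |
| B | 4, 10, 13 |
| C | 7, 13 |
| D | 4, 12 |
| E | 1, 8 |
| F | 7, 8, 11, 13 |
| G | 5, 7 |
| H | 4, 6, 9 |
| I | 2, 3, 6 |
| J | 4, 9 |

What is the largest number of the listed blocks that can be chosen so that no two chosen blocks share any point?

4

E, G, I, J are pairwise disjoint (E={1,8}; G={5,7}; I={2,3,6}; J={4,9}).
Every remaining block overlaps one of these, and no 5 of the listed blocks are pairwise disjoint, so 4 is the maximum.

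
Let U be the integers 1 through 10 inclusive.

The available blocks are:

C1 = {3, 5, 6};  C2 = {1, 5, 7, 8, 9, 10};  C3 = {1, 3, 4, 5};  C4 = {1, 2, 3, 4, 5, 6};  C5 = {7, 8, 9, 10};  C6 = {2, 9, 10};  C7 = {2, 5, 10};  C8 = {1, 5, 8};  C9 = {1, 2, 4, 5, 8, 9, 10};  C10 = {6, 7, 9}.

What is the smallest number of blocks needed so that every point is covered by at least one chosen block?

2

C4 and C5 cover everything between them: the union {1, 2, 3, 4, 5, 6, 7, 8, 9, 10} is all of U.
No single block has all 10 points (the largest, C9, has 7), so 2 is optimal.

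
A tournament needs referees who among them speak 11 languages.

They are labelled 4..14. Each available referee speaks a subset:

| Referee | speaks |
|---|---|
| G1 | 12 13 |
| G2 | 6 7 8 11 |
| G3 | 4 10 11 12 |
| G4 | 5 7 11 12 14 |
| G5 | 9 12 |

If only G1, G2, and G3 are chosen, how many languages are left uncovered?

Union of G1, G2, G3 = {4, 6, 7, 8, 10, 11, 12, 13}.
Not covered: 5, 9, 14 — 3 languages.

3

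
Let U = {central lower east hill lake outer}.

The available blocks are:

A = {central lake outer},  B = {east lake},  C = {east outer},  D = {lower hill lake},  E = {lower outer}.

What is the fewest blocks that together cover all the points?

3

A, C, and D cover everything between them: the union {central, lower, east, hill, lake, outer} is all of U.
Only A contains central, so A is forced; the remaining 3 points need at least 2 more blocks (each remaining block adds at most 2) — so at least 3 blocks are needed, and 3 is optimal.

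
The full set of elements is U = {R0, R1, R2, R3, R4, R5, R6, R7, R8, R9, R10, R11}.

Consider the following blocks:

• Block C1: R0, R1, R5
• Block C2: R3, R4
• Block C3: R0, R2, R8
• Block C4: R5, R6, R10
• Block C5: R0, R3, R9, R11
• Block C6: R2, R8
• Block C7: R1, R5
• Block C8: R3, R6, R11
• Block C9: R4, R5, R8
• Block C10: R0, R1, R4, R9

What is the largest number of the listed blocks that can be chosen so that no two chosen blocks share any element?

3

C6, C7, C8 are pairwise disjoint (C6={R2,R8}; C7={R1,R5}; C8={R3,R6,R11}).
Every remaining block overlaps one of these, and no 4 of the listed blocks are pairwise disjoint, so 3 is the maximum.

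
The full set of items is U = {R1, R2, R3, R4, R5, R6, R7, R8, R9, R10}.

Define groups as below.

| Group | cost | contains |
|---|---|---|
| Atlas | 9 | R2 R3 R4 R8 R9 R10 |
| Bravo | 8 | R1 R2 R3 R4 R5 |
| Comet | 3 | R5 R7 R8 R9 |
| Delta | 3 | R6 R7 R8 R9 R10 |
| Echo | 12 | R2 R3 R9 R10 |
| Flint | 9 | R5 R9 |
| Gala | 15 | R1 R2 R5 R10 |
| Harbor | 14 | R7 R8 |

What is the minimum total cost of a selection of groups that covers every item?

Bravo, Delta together cover every item (Bravo ∪ Delta = {R1, R2, R3, R4, R5, R6, R7, R8, R9, R10}); total cost 8 + 3 = 11.
No covering selection has total cost below 11.

11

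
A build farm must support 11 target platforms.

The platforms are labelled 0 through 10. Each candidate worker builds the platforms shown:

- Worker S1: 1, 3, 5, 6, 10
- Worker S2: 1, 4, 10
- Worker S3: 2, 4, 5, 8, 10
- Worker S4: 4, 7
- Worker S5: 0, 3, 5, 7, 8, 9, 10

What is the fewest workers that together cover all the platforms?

S1 and S3 and S5 together: S1 ∪ S3 ∪ S5 = {0, 1, 2, 3, 4, 5, 6, 7, 8, 9, 10} — every platform is covered.
Only S5 contains 0, so S5 is forced; the remaining 4 platforms need at least 2 more workers (each remaining worker adds at most 2) — so at least 3 workers are needed, and 3 is optimal.

3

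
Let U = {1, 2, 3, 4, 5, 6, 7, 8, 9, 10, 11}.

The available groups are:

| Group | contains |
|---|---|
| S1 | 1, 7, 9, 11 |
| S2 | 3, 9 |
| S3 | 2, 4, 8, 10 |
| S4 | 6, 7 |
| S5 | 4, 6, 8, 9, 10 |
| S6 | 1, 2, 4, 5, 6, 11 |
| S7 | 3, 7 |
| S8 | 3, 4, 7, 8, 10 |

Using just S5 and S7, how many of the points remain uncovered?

Union of S5, S7 = {3, 4, 6, 7, 8, 9, 10}.
Not covered: 1, 2, 5, 11 — 4 points.

4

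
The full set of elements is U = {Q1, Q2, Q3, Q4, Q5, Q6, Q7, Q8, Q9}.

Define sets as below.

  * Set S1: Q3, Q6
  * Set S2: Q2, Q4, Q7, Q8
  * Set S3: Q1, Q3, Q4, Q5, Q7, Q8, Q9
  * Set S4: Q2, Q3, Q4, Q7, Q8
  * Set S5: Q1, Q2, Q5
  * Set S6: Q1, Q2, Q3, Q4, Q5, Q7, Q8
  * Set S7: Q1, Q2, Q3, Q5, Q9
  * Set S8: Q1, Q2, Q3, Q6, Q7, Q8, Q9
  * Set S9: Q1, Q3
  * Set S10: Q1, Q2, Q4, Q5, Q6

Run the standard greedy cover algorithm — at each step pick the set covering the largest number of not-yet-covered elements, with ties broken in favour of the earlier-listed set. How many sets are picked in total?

2

Greedy: pick S3 (covers 7 new) → pick S8 (covers 2 new). Total picks: 2.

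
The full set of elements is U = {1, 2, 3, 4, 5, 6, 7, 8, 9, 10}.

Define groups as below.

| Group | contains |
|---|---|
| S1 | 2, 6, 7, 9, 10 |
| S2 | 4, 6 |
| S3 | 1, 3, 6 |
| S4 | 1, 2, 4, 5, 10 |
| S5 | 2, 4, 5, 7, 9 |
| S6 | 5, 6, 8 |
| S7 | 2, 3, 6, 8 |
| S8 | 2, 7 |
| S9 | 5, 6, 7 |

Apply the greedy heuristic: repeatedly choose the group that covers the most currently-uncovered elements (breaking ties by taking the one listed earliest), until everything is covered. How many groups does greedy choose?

Greedy: pick S1 (covers 5 new) → pick S4 (covers 3 new) → pick S7 (covers 2 new). Total picks: 3.

3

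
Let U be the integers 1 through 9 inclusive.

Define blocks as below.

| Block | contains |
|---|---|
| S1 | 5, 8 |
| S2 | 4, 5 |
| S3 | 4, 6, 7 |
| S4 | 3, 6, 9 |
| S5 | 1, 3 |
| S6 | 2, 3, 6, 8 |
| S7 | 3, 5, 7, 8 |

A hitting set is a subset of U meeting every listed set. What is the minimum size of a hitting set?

Take H = {3, 4, 5}. Each listed block contains at least one of these, so H is a hitting set of size 3.
The blocks S1, S3, S5 are pairwise disjoint, so any hitting set needs a separate point for each — at least 3. Hence 3 is optimal.

3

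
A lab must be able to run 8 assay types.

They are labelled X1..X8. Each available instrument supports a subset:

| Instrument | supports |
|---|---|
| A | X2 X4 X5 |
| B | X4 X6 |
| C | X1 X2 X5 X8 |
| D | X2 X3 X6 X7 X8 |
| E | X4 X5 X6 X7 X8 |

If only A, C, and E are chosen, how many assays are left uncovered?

1

Union of A, C, E = {X1, X2, X4, X5, X6, X7, X8}.
Not covered: X3 — 1 assay.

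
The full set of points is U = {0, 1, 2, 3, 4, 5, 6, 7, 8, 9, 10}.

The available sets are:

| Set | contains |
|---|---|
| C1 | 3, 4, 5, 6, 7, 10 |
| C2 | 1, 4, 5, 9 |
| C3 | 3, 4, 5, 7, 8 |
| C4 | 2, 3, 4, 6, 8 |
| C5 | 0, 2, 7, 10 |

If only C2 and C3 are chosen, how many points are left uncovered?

4

Union of C2, C3 = {1, 3, 4, 5, 7, 8, 9}.
Not covered: 0, 2, 6, 10 — 4 points.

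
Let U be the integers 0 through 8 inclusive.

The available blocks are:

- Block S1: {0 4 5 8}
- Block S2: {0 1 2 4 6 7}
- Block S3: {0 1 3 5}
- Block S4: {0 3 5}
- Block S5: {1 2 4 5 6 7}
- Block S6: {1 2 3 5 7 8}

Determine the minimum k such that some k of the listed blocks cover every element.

S2 and S6 cover everything between them: the union {0, 1, 2, 3, 4, 5, 6, 7, 8} is all of U.
No single block has all 9 elements (the largest, S2, has 6), so 2 is optimal.

2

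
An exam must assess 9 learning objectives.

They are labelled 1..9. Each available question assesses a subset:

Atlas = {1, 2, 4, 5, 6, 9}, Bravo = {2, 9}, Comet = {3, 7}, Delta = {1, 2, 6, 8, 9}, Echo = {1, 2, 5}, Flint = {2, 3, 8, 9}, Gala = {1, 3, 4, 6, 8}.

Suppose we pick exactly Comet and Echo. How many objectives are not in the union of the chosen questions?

4

Union of Comet, Echo = {1, 2, 3, 5, 7}.
Not covered: 4, 6, 8, 9 — 4 objectives.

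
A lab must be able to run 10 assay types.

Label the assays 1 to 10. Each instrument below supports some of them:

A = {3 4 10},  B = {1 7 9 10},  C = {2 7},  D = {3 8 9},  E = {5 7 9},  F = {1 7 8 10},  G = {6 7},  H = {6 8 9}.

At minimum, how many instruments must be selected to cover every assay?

Take {A, B, C, E, H}. Their union is {1, 2, 3, 4, 5, 6, 7, 8, 9, 10}, which is all 10 assays.
No 4 of the 8 instruments cover everything (all 70 combinations miss at least one assay), so 5 is optimal.

5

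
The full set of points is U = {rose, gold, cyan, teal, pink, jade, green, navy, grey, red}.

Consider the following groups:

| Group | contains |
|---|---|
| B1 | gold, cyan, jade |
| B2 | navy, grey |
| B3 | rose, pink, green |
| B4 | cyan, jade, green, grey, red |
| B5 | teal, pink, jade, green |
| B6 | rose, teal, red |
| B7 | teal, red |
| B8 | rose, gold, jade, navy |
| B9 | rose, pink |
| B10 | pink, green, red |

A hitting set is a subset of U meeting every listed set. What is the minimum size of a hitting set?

H = {gold, pink, navy, red} meets every group (each contains at least one member of H), and |H| = 4.
The groups B1, B2, B7, B9 are pairwise disjoint, so any hitting set needs a separate point for each — at least 4. Hence 4 is optimal.

4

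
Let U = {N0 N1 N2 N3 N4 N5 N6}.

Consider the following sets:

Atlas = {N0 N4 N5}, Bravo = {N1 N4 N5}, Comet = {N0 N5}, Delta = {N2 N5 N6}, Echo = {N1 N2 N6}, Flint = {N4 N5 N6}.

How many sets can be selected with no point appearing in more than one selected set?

Atlas, Echo are pairwise disjoint (Atlas={N0,N4,N5}; Echo={N1,N2,N6}).
Every remaining set overlaps one of these, and no 3 of the listed sets are pairwise disjoint, so 2 is the maximum.

2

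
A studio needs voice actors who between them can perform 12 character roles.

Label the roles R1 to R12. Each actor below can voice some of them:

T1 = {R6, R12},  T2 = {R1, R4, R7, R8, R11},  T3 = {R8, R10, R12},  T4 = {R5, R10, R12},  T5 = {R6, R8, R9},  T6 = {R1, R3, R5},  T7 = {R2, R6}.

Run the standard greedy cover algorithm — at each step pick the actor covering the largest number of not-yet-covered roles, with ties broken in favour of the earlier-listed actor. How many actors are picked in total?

5

Greedy: pick T2 (covers 5 new) → pick T4 (covers 3 new) → pick T5 (covers 2 new) → pick T6 (covers 1 new) → pick T7 (covers 1 new). Total picks: 5.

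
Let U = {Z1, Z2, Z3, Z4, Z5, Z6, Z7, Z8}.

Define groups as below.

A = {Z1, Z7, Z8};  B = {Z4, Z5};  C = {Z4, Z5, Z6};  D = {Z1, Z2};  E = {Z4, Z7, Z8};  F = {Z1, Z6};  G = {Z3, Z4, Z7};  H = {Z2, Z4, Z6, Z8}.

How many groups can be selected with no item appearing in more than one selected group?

2

C, D are pairwise disjoint (C={Z4,Z5,Z6}; D={Z1,Z2}).
Every remaining group overlaps one of these, and no 3 of the listed groups are pairwise disjoint, so 2 is the maximum.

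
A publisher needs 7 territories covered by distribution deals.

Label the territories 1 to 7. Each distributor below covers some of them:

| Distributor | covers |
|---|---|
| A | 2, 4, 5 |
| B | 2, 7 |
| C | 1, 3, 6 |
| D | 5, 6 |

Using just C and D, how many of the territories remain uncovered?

3

Union of C, D = {1, 3, 5, 6}.
Not covered: 2, 4, 7 — 3 territories.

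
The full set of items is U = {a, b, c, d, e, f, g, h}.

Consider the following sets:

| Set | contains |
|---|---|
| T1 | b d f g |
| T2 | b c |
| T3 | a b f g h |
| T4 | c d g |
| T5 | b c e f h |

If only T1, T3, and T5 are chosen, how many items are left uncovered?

0

Union of T1, T3, T5 = {a, b, c, d, e, f, g, h} — that's every item, so 0 are uncovered.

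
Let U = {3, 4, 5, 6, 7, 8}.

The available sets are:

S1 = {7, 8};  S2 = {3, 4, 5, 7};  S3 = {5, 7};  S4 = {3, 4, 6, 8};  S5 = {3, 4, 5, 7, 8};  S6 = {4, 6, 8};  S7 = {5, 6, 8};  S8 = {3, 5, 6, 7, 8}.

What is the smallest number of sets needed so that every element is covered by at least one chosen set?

2

Take {S2, S4}. Their union is {3, 4, 5, 6, 7, 8}, which is all 6 elements.
No single set has all 6 elements (the largest, S5, has 5), so 2 is optimal.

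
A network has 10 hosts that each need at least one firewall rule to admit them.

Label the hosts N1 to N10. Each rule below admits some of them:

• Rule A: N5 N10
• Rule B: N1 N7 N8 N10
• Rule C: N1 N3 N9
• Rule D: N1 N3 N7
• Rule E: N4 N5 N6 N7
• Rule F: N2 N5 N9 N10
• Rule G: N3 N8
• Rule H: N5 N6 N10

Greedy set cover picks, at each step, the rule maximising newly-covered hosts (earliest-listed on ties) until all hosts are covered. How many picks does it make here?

Greedy: pick B (covers 4 new) → pick E (covers 3 new) → pick C (covers 2 new) → pick F (covers 1 new). Total picks: 4.

4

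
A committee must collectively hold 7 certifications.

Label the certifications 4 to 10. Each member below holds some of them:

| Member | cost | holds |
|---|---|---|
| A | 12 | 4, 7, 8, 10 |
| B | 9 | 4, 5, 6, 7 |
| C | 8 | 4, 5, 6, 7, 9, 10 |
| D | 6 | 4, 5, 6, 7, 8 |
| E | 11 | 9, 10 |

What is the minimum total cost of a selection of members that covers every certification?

14

C, D together cover every certification (C ∪ D = {4, 5, 6, 7, 8, 9, 10}); total cost 8 + 6 = 14.
No covering selection has total cost below 14.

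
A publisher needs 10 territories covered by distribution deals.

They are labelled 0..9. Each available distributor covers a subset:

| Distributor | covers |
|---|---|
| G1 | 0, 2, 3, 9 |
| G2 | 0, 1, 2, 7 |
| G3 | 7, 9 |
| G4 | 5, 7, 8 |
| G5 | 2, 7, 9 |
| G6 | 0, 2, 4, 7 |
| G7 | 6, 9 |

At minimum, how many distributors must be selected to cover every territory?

5

G1 and G2 and G4 and G6 and G7 together: G1 ∪ G2 ∪ G4 ∪ G6 ∪ G7 = {0, 1, 2, 3, 4, 5, 6, 7, 8, 9} — every territory is covered.
No 4 of the 7 distributors cover everything (all 35 combinations miss at least one territory), so 5 is optimal.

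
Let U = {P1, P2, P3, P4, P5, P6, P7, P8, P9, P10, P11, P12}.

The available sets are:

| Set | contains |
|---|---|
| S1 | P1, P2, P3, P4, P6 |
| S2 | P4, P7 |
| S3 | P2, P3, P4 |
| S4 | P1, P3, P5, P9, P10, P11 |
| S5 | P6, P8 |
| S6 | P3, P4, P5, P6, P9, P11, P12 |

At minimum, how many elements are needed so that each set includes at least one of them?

Take H = {P4, P8, P11}. Each listed set contains at least one of these, so H is a hitting set of size 3.
The sets S2, S4, S5 are pairwise disjoint, so any hitting set needs a separate element for each — at least 3. Hence 3 is optimal.

3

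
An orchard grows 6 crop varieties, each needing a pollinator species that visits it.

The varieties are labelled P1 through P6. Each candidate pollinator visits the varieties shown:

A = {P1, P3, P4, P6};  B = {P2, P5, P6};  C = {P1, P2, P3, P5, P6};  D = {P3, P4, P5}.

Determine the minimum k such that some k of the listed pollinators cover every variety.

2

Take {A, C}. Their union is {P1, P2, P3, P4, P5, P6}, which is all 6 varieties.
No single pollinator has all 6 varieties (the largest, C, has 5), so 2 is optimal.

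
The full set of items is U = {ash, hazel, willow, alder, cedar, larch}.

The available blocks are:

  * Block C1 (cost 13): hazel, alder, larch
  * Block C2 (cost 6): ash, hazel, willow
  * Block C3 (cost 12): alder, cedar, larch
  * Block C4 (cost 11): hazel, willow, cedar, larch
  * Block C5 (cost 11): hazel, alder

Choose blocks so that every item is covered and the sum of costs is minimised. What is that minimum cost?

C2, C3 together cover every item (C2 ∪ C3 = {ash, hazel, willow, alder, cedar, larch}); total cost 6 + 12 = 18.
No covering selection has total cost below 18.

18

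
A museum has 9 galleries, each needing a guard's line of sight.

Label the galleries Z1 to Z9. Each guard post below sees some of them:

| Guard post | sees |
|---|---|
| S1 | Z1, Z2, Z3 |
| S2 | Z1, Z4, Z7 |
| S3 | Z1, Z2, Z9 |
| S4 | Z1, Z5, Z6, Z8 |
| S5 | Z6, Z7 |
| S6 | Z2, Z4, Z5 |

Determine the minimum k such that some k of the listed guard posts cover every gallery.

S1 and S2 and S3 and S4 together: S1 ∪ S2 ∪ S3 ∪ S4 = {Z1, Z2, Z3, Z4, Z5, Z6, Z7, Z8, Z9} — every gallery is covered.
Only S4 contains Z8, so S4 is forced; the remaining 5 galleries need at least 3 more guard posts (each remaining guard post adds at most 2) — so at least 4 guard posts are needed, and 4 is optimal.

4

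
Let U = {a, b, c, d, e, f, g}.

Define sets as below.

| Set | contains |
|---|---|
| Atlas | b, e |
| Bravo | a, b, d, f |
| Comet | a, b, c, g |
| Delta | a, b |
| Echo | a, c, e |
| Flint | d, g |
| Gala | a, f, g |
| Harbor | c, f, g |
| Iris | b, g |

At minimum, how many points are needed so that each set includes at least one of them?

3

The 3 points {a, b, g} hit every set.
No choice of 2 points meets every set, so 3 is the minimum.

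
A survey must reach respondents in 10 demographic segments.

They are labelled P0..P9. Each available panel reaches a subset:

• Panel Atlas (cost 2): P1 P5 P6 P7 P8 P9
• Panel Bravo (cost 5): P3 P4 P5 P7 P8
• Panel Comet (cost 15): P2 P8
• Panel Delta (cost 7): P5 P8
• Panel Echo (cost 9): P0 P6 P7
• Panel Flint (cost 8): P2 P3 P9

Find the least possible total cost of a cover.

24

Atlas, Bravo, Echo, Flint together cover every segment (Atlas ∪ Bravo ∪ Echo ∪ Flint = {P0, P1, P2, P3, P4, P5, P6, P7, P8, P9}); total cost 2 + 5 + 9 + 8 = 24.
No covering selection has total cost below 24.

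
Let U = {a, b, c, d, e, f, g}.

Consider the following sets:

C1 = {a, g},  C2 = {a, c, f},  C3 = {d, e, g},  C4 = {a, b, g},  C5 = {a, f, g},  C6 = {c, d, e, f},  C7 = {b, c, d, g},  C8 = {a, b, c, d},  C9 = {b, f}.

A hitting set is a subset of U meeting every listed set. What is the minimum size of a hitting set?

3

Take H = {b, f, g}. Each listed set contains at least one of these, so H is a hitting set of size 3.
No choice of 2 elements meets every set, so 3 is the minimum.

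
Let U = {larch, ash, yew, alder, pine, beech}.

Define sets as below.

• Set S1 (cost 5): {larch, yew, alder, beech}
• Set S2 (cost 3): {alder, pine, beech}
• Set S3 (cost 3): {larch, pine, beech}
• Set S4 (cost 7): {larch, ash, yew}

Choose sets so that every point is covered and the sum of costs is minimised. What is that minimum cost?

10

S2, S4 together cover every point (S2 ∪ S4 = {larch, ash, yew, alder, pine, beech}); total cost 3 + 7 = 10.
No covering selection has total cost below 10.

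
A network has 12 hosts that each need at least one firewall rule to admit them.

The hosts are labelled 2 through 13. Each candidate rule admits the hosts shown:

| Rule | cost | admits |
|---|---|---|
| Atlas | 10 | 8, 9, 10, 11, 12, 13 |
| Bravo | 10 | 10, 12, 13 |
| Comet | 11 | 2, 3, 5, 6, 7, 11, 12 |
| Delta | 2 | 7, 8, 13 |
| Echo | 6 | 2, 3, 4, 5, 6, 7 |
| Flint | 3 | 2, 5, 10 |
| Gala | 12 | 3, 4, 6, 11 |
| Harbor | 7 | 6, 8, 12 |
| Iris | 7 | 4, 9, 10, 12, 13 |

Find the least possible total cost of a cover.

Atlas, Echo together cover every host (Atlas ∪ Echo = {2, 3, 4, 5, 6, 7, 8, 9, 10, 11, 12, 13}); total cost 10 + 6 = 16.
The greedy pick Delta, Flint, Echo, Atlas costs 21; no covering selection beats 16.

16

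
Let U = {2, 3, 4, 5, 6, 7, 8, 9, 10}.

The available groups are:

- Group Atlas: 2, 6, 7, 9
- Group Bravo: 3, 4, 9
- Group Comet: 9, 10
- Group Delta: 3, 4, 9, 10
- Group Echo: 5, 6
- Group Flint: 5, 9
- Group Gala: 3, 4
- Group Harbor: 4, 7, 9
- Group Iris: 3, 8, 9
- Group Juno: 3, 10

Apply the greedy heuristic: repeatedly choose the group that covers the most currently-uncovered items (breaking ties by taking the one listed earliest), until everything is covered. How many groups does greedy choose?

Greedy: pick Atlas (covers 4 new) → pick Delta (covers 3 new) → pick Echo (covers 1 new) → pick Iris (covers 1 new). Total picks: 4.

4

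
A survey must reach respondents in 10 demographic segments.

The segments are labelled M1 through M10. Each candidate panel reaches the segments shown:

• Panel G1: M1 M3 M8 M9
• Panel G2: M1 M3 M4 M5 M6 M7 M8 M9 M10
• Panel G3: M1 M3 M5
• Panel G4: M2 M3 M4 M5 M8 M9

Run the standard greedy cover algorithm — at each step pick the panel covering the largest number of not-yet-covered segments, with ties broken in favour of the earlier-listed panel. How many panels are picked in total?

Greedy: pick G2 (covers 9 new) → pick G4 (covers 1 new). Total picks: 2.

2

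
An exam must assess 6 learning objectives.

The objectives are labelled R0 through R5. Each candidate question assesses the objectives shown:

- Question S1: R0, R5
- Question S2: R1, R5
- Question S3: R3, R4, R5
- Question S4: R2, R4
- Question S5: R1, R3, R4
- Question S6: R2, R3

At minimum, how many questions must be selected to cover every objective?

S1 and S4 and S5 together: S1 ∪ S4 ∪ S5 = {R0, R1, R2, R3, R4, R5} — every objective is covered.
Only S1 contains R0, so S1 is forced; the remaining 4 objectives need at least 2 more questions (each remaining question adds at most 3) — so at least 3 questions are needed, and 3 is optimal.

3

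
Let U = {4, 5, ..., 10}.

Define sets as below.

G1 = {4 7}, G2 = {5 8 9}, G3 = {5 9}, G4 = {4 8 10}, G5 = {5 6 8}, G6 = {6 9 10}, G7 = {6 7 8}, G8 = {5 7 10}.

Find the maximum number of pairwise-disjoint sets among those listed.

2

G3, G7 are pairwise disjoint (G3={5,9}; G7={6,7,8}).
Every remaining set overlaps one of these, and no 3 of the listed sets are pairwise disjoint, so 2 is the maximum.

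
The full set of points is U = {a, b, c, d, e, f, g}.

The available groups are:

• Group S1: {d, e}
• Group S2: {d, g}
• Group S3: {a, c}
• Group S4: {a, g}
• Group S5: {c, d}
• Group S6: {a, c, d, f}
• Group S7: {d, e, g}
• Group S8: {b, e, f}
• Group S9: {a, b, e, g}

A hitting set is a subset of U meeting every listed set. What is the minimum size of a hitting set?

3

The 3 points {c, e, g} hit every group.
The groups S4, S5, S8 are pairwise disjoint, so any hitting set needs a separate point for each — at least 3. Hence 3 is optimal.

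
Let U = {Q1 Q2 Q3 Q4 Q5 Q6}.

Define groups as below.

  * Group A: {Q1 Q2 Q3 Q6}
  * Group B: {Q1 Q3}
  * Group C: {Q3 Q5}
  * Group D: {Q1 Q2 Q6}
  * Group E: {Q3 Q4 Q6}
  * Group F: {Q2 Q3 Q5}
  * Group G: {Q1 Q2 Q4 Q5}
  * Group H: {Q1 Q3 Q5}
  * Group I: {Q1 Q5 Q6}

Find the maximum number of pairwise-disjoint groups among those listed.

C, D are pairwise disjoint (C={Q3,Q5}; D={Q1,Q2,Q6}).
Every remaining group overlaps one of these, and no 3 of the listed groups are pairwise disjoint, so 2 is the maximum.

2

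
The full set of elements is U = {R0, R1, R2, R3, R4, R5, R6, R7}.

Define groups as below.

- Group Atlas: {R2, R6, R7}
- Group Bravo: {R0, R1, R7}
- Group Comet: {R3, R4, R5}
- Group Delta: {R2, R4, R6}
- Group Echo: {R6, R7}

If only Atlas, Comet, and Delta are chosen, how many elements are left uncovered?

Union of Atlas, Comet, Delta = {R2, R3, R4, R5, R6, R7}.
Not covered: R0, R1 — 2 elements.

2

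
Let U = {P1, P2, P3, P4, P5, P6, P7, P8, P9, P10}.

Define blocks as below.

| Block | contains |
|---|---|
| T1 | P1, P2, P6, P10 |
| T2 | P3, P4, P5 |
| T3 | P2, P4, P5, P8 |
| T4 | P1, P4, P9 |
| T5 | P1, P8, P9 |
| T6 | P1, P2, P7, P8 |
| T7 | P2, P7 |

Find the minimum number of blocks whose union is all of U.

4

T1 and T2 and T4 and T6 together: T1 ∪ T2 ∪ T4 ∪ T6 = {P1, P2, P3, P4, P5, P6, P7, P8, P9, P10} — every element is covered.
No 3 of the 7 blocks cover everything (all 35 combinations miss at least one element), so 4 is optimal.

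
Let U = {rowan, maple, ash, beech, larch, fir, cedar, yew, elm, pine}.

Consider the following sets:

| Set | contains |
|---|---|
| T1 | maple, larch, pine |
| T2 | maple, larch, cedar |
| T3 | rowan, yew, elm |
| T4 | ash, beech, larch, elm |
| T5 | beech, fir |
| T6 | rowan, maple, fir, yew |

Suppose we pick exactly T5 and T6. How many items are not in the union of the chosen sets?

5

Union of T5, T6 = {rowan, maple, beech, fir, yew}.
Not covered: ash, larch, cedar, elm, pine — 5 items.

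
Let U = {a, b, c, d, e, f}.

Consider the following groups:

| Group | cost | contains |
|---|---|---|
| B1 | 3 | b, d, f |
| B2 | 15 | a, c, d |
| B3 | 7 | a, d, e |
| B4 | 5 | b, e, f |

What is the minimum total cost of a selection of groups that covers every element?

B2, B4 together cover every element (B2 ∪ B4 = {a, b, c, d, e, f}); total cost 15 + 5 = 20.
The greedy pick B1, B3, B2 costs 25; no covering selection beats 20.

20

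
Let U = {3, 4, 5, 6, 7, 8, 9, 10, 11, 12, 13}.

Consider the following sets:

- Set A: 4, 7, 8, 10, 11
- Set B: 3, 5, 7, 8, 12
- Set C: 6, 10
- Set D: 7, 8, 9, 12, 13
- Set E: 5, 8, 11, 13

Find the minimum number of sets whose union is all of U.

4

Take {A, B, C, D}. Their union is {3, 4, 5, 6, 7, 8, 9, 10, 11, 12, 13}, which is all 11 points.
No 3 of the 5 sets cover everything (all 10 combinations miss at least one point), so 4 is optimal.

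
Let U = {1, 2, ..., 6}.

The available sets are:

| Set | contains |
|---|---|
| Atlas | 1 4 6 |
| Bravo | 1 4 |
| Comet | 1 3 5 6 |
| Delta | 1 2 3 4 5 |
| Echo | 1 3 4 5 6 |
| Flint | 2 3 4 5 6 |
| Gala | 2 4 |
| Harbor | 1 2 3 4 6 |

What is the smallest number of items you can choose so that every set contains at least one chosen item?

H = {1, 2} meets every set (each contains at least one member of H), and |H| = 2.
The sets Comet, Gala are pairwise disjoint, so any hitting set needs a separate item for each — at least 2. Hence 2 is optimal.

2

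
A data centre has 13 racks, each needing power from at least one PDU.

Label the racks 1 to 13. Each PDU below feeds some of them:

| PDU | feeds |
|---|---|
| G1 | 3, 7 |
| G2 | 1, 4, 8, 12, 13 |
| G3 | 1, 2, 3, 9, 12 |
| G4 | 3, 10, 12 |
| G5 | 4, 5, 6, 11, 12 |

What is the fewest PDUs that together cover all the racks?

G1 and G2 and G3 and G4 and G5 together: G1 ∪ G2 ∪ G3 ∪ G4 ∪ G5 = {1, 2, 3, 4, 5, 6, 7, 8, 9, 10, 11, 12, 13} — every rack is covered.
No 4 of the 5 PDUs cover everything (all 5 combinations miss at least one rack), so 5 is optimal.

5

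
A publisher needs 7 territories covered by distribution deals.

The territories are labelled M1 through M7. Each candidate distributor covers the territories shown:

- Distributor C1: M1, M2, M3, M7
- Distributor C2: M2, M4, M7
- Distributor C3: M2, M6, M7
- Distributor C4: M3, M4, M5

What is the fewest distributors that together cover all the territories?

3

Take {C1, C3, C4}. Their union is {M1, M2, M3, M4, M5, M6, M7}, which is all 7 territories.
Only C1 contains M1, so C1 is forced; the remaining 3 territories need at least 2 more distributors (each remaining distributor adds at most 2) — so at least 3 distributors are needed, and 3 is optimal.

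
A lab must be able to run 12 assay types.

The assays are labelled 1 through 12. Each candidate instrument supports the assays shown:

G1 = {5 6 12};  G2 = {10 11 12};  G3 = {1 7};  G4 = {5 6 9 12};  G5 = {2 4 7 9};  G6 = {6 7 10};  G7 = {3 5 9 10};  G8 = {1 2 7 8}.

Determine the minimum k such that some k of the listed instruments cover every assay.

5

Take {G2, G4, G5, G7, G8}. Their union is {1, 2, 3, 4, 5, 6, 7, 8, 9, 10, 11, 12}, which is all 12 assays.
No 4 of the 8 instruments cover everything (all 70 combinations miss at least one assay), so 5 is optimal.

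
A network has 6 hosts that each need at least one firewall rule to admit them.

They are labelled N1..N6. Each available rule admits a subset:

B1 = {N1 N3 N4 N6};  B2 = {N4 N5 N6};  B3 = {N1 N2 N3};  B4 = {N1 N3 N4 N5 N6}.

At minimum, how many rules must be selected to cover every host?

2

Take {B2, B3}. Their union is {N1, N2, N3, N4, N5, N6}, which is all 6 hosts.
No single rule has all 6 hosts (the largest, B4, has 5), so 2 is optimal.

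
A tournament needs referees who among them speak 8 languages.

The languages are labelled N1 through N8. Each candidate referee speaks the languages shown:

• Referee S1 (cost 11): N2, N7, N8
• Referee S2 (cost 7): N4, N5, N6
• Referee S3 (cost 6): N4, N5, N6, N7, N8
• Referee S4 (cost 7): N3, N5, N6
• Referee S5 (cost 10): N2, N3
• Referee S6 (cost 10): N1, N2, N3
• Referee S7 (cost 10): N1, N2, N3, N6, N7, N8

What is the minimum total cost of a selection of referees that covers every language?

16

S3, S6 together cover every language (S3 ∪ S6 = {N1, N2, N3, N4, N5, N6, N7, N8}); total cost 6 + 10 = 16.
No covering selection has total cost below 16.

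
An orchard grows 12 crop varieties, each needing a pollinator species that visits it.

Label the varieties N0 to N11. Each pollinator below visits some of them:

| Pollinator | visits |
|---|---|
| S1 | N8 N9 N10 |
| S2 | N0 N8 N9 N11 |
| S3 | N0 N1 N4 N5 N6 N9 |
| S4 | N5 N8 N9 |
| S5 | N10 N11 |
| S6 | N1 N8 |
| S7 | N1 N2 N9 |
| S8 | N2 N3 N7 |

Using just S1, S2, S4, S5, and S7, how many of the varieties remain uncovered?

Union of S1, S2, S4, S5, S7 = {N0, N1, N2, N5, N8, N9, N10, N11}.
Not covered: N3, N4, N6, N7 — 4 varieties.

4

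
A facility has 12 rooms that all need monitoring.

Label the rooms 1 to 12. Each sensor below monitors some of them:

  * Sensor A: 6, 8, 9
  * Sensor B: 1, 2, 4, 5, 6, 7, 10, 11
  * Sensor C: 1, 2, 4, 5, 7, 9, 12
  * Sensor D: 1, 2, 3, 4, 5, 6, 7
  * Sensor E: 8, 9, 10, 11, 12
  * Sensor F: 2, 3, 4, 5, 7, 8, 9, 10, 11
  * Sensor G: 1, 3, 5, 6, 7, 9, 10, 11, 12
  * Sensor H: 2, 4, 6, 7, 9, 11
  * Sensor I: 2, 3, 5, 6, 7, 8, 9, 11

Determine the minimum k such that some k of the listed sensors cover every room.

F and G together: F ∪ G = {1, 2, 3, 4, 5, 6, 7, 8, 9, 10, 11, 12} — every room is covered.
No single sensor has all 12 rooms (the largest, F, has 9), so 2 is optimal.

2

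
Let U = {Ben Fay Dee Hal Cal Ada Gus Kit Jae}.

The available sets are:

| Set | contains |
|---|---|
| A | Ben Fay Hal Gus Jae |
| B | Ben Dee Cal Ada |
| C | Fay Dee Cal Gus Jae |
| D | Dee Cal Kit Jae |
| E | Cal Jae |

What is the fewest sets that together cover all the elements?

A, B, and D cover everything between them: the union {Ben, Fay, Dee, Hal, Cal, Ada, Gus, Kit, Jae} is all of U.
Only A contains Hal, so A is forced; the remaining 4 elements need at least 2 more sets (each remaining set adds at most 3) — so at least 3 sets are needed, and 3 is optimal.

3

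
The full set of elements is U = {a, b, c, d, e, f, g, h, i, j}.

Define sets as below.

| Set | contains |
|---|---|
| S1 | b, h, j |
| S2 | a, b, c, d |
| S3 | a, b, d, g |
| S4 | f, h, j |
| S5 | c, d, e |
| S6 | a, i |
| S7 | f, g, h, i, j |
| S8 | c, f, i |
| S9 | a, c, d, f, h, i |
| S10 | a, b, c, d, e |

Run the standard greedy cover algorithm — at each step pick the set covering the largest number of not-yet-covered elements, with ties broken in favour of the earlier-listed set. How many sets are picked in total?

Greedy: pick S9 (covers 6 new) → pick S1 (covers 2 new) → pick S3 (covers 1 new) → pick S5 (covers 1 new). Total picks: 4.
(The true minimum cover uses only 2 sets, so greedy is not optimal here.)

4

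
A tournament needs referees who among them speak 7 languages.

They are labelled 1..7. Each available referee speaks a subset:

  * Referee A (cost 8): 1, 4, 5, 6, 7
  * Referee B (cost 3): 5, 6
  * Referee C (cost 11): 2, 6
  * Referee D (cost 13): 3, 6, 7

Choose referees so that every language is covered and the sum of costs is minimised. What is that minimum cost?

A, C, D together cover every language (A ∪ C ∪ D = {1, 2, 3, 4, 5, 6, 7}); total cost 8 + 11 + 13 = 32.
The greedy pick B, A, C, D costs 35; no covering selection beats 32.

32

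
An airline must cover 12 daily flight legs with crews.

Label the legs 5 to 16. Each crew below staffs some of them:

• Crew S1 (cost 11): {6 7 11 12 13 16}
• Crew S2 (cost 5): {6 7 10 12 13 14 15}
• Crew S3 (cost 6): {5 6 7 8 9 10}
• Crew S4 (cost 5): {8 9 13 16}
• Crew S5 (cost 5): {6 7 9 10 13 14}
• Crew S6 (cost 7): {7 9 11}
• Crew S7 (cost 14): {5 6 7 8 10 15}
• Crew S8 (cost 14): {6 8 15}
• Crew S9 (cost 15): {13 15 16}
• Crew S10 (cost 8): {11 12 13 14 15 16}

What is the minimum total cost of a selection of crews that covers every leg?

14

S3, S10 together cover every leg (S3 ∪ S10 = {5, 6, 7, 8, 9, 10, 11, 12, 13, 14, 15, 16}); total cost 6 + 8 = 14.
The greedy pick S2, S4, S3, S6 costs 23; no covering selection beats 14.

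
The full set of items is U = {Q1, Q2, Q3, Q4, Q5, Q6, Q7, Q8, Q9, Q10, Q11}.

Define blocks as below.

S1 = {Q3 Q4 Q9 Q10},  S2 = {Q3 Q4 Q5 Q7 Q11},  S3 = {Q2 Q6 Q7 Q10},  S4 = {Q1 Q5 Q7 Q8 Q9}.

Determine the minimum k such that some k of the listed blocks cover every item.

S2 and S3 and S4 together: S2 ∪ S3 ∪ S4 = {Q1, Q2, Q3, Q4, Q5, Q6, Q7, Q8, Q9, Q10, Q11} — every item is covered.
Each block has at most 5 items, and 2·5 = 10 < 11 — so at least 3 blocks are needed, and 3 is optimal.

3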